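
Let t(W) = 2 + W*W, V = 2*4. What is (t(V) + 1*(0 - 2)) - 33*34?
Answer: -1058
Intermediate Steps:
V = 8
t(W) = 2 + W²
(t(V) + 1*(0 - 2)) - 33*34 = ((2 + 8²) + 1*(0 - 2)) - 33*34 = ((2 + 64) + 1*(-2)) - 1122 = (66 - 2) - 1122 = 64 - 1122 = -1058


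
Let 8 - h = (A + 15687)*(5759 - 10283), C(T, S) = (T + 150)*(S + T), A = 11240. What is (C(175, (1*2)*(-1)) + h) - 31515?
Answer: 121842466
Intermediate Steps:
C(T, S) = (150 + T)*(S + T)
h = 121817756 (h = 8 - (11240 + 15687)*(5759 - 10283) = 8 - 26927*(-4524) = 8 - 1*(-121817748) = 8 + 121817748 = 121817756)
(C(175, (1*2)*(-1)) + h) - 31515 = ((175² + 150*((1*2)*(-1)) + 150*175 + ((1*2)*(-1))*175) + 121817756) - 31515 = ((30625 + 150*(2*(-1)) + 26250 + (2*(-1))*175) + 121817756) - 31515 = ((30625 + 150*(-2) + 26250 - 2*175) + 121817756) - 31515 = ((30625 - 300 + 26250 - 350) + 121817756) - 31515 = (56225 + 121817756) - 31515 = 121873981 - 31515 = 121842466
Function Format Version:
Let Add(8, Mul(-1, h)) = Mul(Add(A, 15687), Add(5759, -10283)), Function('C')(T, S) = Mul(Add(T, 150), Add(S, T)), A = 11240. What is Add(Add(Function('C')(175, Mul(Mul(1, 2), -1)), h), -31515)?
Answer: 121842466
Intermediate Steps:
Function('C')(T, S) = Mul(Add(150, T), Add(S, T))
h = 121817756 (h = Add(8, Mul(-1, Mul(Add(11240, 15687), Add(5759, -10283)))) = Add(8, Mul(-1, Mul(26927, -4524))) = Add(8, Mul(-1, -121817748)) = Add(8, 121817748) = 121817756)
Add(Add(Function('C')(175, Mul(Mul(1, 2), -1)), h), -31515) = Add(Add(Add(Pow(175, 2), Mul(150, Mul(Mul(1, 2), -1)), Mul(150, 175), Mul(Mul(Mul(1, 2), -1), 175)), 121817756), -31515) = Add(Add(Add(30625, Mul(150, Mul(2, -1)), 26250, Mul(Mul(2, -1), 175)), 121817756), -31515) = Add(Add(Add(30625, Mul(150, -2), 26250, Mul(-2, 175)), 121817756), -31515) = Add(Add(Add(30625, -300, 26250, -350), 121817756), -31515) = Add(Add(56225, 121817756), -31515) = Add(121873981, -31515) = 121842466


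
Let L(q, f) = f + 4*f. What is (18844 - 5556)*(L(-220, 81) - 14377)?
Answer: -185659936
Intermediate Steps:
L(q, f) = 5*f
(18844 - 5556)*(L(-220, 81) - 14377) = (18844 - 5556)*(5*81 - 14377) = 13288*(405 - 14377) = 13288*(-13972) = -185659936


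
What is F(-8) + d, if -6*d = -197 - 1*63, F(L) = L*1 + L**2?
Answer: 298/3 ≈ 99.333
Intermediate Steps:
F(L) = L + L**2
d = 130/3 (d = -(-197 - 1*63)/6 = -(-197 - 63)/6 = -1/6*(-260) = 130/3 ≈ 43.333)
F(-8) + d = -8*(1 - 8) + 130/3 = -8*(-7) + 130/3 = 56 + 130/3 = 298/3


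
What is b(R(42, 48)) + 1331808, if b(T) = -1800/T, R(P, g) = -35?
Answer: 9323016/7 ≈ 1.3319e+6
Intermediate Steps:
b(R(42, 48)) + 1331808 = -1800/(-35) + 1331808 = -1800*(-1/35) + 1331808 = 360/7 + 1331808 = 9323016/7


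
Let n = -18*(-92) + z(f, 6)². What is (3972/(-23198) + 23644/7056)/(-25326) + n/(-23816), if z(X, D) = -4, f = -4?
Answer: -15499223840767/220377131779896 ≈ -0.070331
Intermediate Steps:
n = 1672 (n = -18*(-92) + (-4)² = 1656 + 16 = 1672)
(3972/(-23198) + 23644/7056)/(-25326) + n/(-23816) = (3972/(-23198) + 23644/7056)/(-25326) + 1672/(-23816) = (3972*(-1/23198) + 23644*(1/7056))*(-1/25326) + 1672*(-1/23816) = (-1986/11599 + 5911/1764)*(-1/25326) - 209/2977 = (9294055/2922948)*(-1/25326) - 209/2977 = -9294055/74026581048 - 209/2977 = -15499223840767/220377131779896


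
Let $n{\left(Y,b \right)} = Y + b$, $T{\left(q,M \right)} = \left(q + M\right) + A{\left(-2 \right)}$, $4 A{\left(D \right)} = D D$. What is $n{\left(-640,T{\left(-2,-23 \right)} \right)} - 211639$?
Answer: $-212303$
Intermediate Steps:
$A{\left(D \right)} = \frac{D^{2}}{4}$ ($A{\left(D \right)} = \frac{D D}{4} = \frac{D^{2}}{4}$)
$T{\left(q,M \right)} = 1 + M + q$ ($T{\left(q,M \right)} = \left(q + M\right) + \frac{\left(-2\right)^{2}}{4} = \left(M + q\right) + \frac{1}{4} \cdot 4 = \left(M + q\right) + 1 = 1 + M + q$)
$n{\left(-640,T{\left(-2,-23 \right)} \right)} - 211639 = \left(-640 - 24\right) - 211639 = -664 - 211639 = -212303$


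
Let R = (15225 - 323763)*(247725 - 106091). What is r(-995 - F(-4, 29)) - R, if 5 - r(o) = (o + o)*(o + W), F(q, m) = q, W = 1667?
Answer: 43700810929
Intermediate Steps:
R = -43699471092 (R = -308538*141634 = -43699471092)
r(o) = 5 - 2*o*(1667 + o) (r(o) = 5 - (o + o)*(o + 1667) = 5 - 2*o*(1667 + o))
r(-995 - F(-4, 29)) - R = (5 - 3334*(-995 - 1*(-4)) - 2*(-995 - 1*(-4))²) - 1*(-43699471092) = (5 - 3334*(-995 + 4) - 2*(-995 + 4)²) + 43699471092 = (5 - 3334*(-991) - 2*(-991)²) + 43699471092 = (5 + 3303994 - 2*982081) + 43699471092 = (5 + 3303994 - 1964162) + 43699471092 = 1339837 + 43699471092 = 43700810929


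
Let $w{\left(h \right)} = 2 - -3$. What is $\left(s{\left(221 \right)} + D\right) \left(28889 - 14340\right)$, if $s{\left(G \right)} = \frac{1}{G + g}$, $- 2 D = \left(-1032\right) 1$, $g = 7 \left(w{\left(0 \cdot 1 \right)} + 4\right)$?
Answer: $\frac{2132083205}{284} \approx 7.5073 \cdot 10^{6}$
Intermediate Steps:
$w{\left(h \right)} = 5$ ($w{\left(h \right)} = 2 + 3 = 5$)
$g = 63$ ($g = 7 \left(5 + 4\right) = 7 \cdot 9 = 63$)
$D = 516$ ($D = - \frac{\left(-1032\right) 1}{2} = \left(- \frac{1}{2}\right) \left(-1032\right) = 516$)
$s{\left(G \right)} = \frac{1}{63 + G}$ ($s{\left(G \right)} = \frac{1}{G + 63} = \frac{1}{63 + G}$)
$\left(s{\left(221 \right)} + D\right) \left(28889 - 14340\right) = \left(\frac{1}{63 + 221} + 516\right) \left(28889 - 14340\right) = \left(\frac{1}{284} + 516\right) 14549 = \frac{146545}{284} \cdot 14549 = \frac{2132083205}{284}$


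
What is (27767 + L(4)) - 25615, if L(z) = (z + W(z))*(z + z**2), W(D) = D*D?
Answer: 2552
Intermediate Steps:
W(D) = D**2
L(z) = (z + z**2)**2 (L(z) = (z + z**2)*(z + z**2) = (z + z**2)**2)
(27767 + L(4)) - 25615 = (27767 + 4**2*(1 + 4**2 + 2*4)) - 25615 = (27767 + 16*(1 + 16 + 8)) - 25615 = (27767 + 16*25) - 25615 = (27767 + 400) - 25615 = 28167 - 25615 = 2552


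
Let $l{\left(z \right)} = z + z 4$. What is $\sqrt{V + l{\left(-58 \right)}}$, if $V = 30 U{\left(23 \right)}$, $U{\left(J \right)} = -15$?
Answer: $2 i \sqrt{185} \approx 27.203 i$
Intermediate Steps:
$l{\left(z \right)} = 5 z$ ($l{\left(z \right)} = z + 4 z = 5 z$)
$V = -450$ ($V = 30 \left(-15\right) = -450$)
$\sqrt{V + l{\left(-58 \right)}} = \sqrt{-450 + 5 \left(-58\right)} = \sqrt{-450 - 290} = \sqrt{-740} = 2 i \sqrt{185}$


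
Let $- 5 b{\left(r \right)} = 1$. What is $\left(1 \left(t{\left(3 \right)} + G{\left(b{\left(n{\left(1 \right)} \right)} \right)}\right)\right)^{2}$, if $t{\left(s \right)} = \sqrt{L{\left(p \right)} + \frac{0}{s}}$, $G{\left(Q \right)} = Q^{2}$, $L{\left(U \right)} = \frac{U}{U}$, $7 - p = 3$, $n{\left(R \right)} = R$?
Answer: $\frac{676}{625} \approx 1.0816$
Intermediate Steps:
$p = 4$ ($p = 7 - 3 = 4$)
$L{\left(U \right)} = 1$
$b{\left(r \right)} = - \frac{1}{5}$ ($b{\left(r \right)} = \left(- \frac{1}{5}\right) 1 = - \frac{1}{5}$)
$t{\left(s \right)} = 1$ ($t{\left(s \right)} = \sqrt{1 + \frac{0}{s}} = \sqrt{1 + 0} = \sqrt{1} = 1$)
$\left(1 \left(t{\left(3 \right)} + G{\left(b{\left(n{\left(1 \right)} \right)} \right)}\right)\right)^{2} = \left(1 \left(1 + \left(- \frac{1}{5}\right)^{2}\right)\right)^{2} = \left(1 \left(1 + \frac{1}{25}\right)\right)^{2} = \left(1 \cdot \frac{26}{25}\right)^{2} = \left(\frac{26}{25}\right)^{2} = \frac{676}{625}$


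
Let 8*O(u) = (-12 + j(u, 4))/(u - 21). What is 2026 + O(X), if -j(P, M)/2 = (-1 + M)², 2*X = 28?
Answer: 56743/28 ≈ 2026.5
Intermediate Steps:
X = 14 (X = (½)*28 = 14)
j(P, M) = -2*(-1 + M)²
O(u) = -15/(4*(-21 + u)) (O(u) = ((-12 - 2*(-1 + 4)²)/(u - 21))/8 = ((-12 - 2*3²)/(-21 + u))/8 = ((-12 - 2*9)/(-21 + u))/8 = ((-12 - 18)/(-21 + u))/8 = (-30/(-21 + u))/8 = -15/(4*(-21 + u)))
2026 + O(X) = 2026 - 15/(-84 + 4*14) = 2026 - 15/(-84 + 56) = 2026 - 15/(-28) = 2026 - 15*(-1/28) = 2026 + 15/28 = 56743/28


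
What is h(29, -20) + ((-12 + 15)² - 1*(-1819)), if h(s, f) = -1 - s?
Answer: 1798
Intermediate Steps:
h(29, -20) + ((-12 + 15)² - 1*(-1819)) = (-1 - 1*29) + ((-12 + 15)² - 1*(-1819)) = (-1 - 29) + (3² + 1819) = -30 + (9 + 1819) = -30 + 1828 = 1798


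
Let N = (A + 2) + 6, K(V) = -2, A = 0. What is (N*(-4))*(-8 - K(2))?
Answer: 192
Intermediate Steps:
N = 8 (N = (0 + 2) + 6 = 2 + 6 = 8)
(N*(-4))*(-8 - K(2)) = (8*(-4))*(-8 - 1*(-2)) = -32*(-8 + 2) = -32*(-6) = 192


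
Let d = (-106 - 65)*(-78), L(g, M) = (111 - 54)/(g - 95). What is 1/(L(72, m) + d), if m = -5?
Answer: 23/306717 ≈ 7.4988e-5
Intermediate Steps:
L(g, M) = 57/(-95 + g)
d = 13338 (d = -171*(-78) = 13338)
1/(L(72, m) + d) = 1/(57/(-95 + 72) + 13338) = 1/(57/(-23) + 13338) = 1/(57*(-1/23) + 13338) = 1/(-57/23 + 13338) = 1/(306717/23) = 23/306717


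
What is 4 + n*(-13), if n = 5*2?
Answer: -126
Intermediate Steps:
n = 10
4 + n*(-13) = 4 + 10*(-13) = 4 - 130 = -126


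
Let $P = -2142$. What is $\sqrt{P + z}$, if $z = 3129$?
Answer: $\sqrt{987} \approx 31.417$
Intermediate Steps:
$\sqrt{P + z} = \sqrt{-2142 + 3129} = \sqrt{987}$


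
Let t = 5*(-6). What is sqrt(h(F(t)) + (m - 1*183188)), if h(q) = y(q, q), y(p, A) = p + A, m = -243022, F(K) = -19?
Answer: 2*I*sqrt(106562) ≈ 652.88*I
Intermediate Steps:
t = -30
y(p, A) = A + p
h(q) = 2*q (h(q) = q + q = 2*q)
sqrt(h(F(t)) + (m - 1*183188)) = sqrt(2*(-19) + (-243022 - 1*183188)) = sqrt(-38 + (-243022 - 183188)) = sqrt(-38 - 426210) = sqrt(-426248) = 2*I*sqrt(106562)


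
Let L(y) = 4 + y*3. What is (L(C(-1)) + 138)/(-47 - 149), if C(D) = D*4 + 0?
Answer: -65/98 ≈ -0.66327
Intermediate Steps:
C(D) = 4*D (C(D) = 4*D + 0 = 4*D)
L(y) = 4 + 3*y
(L(C(-1)) + 138)/(-47 - 149) = ((4 + 3*(4*(-1))) + 138)/(-47 - 149) = ((4 + 3*(-4)) + 138)/(-196) = ((4 - 12) + 138)*(-1/196) = (-8 + 138)*(-1/196) = 130*(-1/196) = -65/98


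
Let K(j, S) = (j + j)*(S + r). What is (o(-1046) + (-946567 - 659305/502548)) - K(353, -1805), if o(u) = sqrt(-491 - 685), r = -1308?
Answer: 628792926323/502548 + 14*I*sqrt(6) ≈ 1.2512e+6 + 34.293*I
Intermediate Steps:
K(j, S) = 2*j*(-1308 + S) (K(j, S) = (j + j)*(S - 1308) = (2*j)*(-1308 + S) = 2*j*(-1308 + S))
o(u) = 14*I*sqrt(6) (o(u) = sqrt(-1176) = 14*I*sqrt(6))
(o(-1046) + (-946567 - 659305/502548)) - K(353, -1805) = (14*I*sqrt(6) + (-946567 - 659305/502548)) - 2*353*(-1308 - 1805) = (14*I*sqrt(6) + (-946567 - 659305/502548)) - 2*353*(-3113) = (14*I*sqrt(6) + (-946567 - 1*659305/502548)) - 1*(-2197778) = (14*I*sqrt(6) + (-946567 - 659305/502548)) + 2197778 = (14*I*sqrt(6) - 475696012021/502548) + 2197778 = (-475696012021/502548 + 14*I*sqrt(6)) + 2197778 = 628792926323/502548 + 14*I*sqrt(6)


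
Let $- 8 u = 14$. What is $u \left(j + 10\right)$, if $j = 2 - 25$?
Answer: $\frac{91}{4} \approx 22.75$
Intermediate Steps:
$u = - \frac{7}{4}$ ($u = \left(- \frac{1}{8}\right) 14 = - \frac{7}{4} \approx -1.75$)
$j = -23$ ($j = 2 - 25 = -23$)
$u \left(j + 10\right) = - \frac{7 \left(-23 + 10\right)}{4} = \left(- \frac{7}{4}\right) \left(-13\right) = \frac{91}{4}$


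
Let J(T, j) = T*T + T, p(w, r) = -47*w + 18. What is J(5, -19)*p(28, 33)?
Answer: -38940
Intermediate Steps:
p(w, r) = 18 - 47*w
J(T, j) = T + T**2 (J(T, j) = T**2 + T = T + T**2)
J(5, -19)*p(28, 33) = (5*(1 + 5))*(18 - 47*28) = (5*6)*(18 - 1316) = 30*(-1298) = -38940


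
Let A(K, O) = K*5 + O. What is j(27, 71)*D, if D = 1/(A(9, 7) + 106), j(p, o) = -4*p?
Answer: -54/79 ≈ -0.68354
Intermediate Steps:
A(K, O) = O + 5*K (A(K, O) = 5*K + O = O + 5*K)
D = 1/158 (D = 1/((7 + 5*9) + 106) = 1/((7 + 45) + 106) = 1/(52 + 106) = 1/158 ≈ 0.0063291)
j(27, 71)*D = -4*27*(1/158) = -108*1/158 = -54/79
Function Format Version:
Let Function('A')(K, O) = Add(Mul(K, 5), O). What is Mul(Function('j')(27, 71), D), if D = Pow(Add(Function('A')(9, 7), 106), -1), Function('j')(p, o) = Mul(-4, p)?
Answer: Rational(-54, 79) ≈ -0.68354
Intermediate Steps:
Function('A')(K, O) = Add(O, Mul(5, K)) (Function('A')(K, O) = Add(Mul(5, K), O) = Add(O, Mul(5, K)))
D = Rational(1, 158) (D = Pow(Add(Add(7, Mul(5, 9)), 106), -1) = Pow(Add(Add(7, 45), 106), -1) = Pow(Add(52, 106), -1) = Pow(158, -1) = Rational(1, 158) ≈ 0.0063291)
Mul(Function('j')(27, 71), D) = Mul(Mul(-4, 27), Rational(1, 158)) = Mul(-108, Rational(1, 158)) = Rational(-54, 79)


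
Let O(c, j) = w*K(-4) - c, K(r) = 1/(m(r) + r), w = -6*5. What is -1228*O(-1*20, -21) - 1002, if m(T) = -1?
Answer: -32930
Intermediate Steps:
w = -30
K(r) = 1/(-1 + r)
O(c, j) = 6 - c (O(c, j) = -30/(-1 - 4) - c = -30/(-5) - c = -30*(-⅕) - c = 6 - c)
-1228*O(-1*20, -21) - 1002 = -1228*(6 - (-1)*20) - 1002 = -1228*(6 - 1*(-20)) - 1002 = -1228*(6 + 20) - 1002 = -1228*26 - 1002 = -31928 - 1002 = -32930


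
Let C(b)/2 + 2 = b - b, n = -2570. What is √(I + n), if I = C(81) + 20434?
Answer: 2*√4465 ≈ 133.64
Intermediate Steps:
C(b) = -4 (C(b) = -4 + 2*(b - b) = -4 + 2*0 = -4 + 0 = -4)
I = 20430 (I = -4 + 20434 = 20430)
√(I + n) = √(20430 - 2570) = √17860 = 2*√4465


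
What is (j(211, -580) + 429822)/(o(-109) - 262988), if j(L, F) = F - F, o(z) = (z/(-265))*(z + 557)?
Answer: -56951415/34821494 ≈ -1.6355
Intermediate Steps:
o(z) = -z*(557 + z)/265 (o(z) = (z*(-1/265))*(557 + z) = (-z/265)*(557 + z) = -z*(557 + z)/265)
j(L, F) = 0
(j(211, -580) + 429822)/(o(-109) - 262988) = (0 + 429822)/(-1/265*(-109)*(557 - 109) - 262988) = 429822/(-1/265*(-109)*448 - 262988) = 429822/(48832/265 - 262988) = 429822/(-69642988/265) = 429822*(-265/69642988) = -56951415/34821494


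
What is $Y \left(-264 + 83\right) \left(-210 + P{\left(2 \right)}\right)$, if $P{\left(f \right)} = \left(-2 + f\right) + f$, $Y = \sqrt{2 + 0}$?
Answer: $37648 \sqrt{2} \approx 53242.0$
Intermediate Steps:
$Y = \sqrt{2} \approx 1.4142$
$P{\left(f \right)} = -2 + 2 f$
$Y \left(-264 + 83\right) \left(-210 + P{\left(2 \right)}\right) = \sqrt{2} \left(-264 + 83\right) \left(-210 + \left(-2 + 2 \cdot 2\right)\right) = \sqrt{2} \left(- 181 \left(-210 + \left(-2 + 4\right)\right)\right) = \sqrt{2} \left(- 181 \left(-210 + 2\right)\right) = \sqrt{2} \left(\left(-181\right) \left(-208\right)\right) = \sqrt{2} \cdot 37648 = 37648 \sqrt{2}$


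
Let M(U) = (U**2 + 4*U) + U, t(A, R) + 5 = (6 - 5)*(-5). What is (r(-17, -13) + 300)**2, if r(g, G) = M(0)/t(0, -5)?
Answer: 90000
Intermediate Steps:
t(A, R) = -10 (t(A, R) = -5 + (6 - 5)*(-5) = -5 + 1*(-5) = -5 - 5 = -10)
M(U) = U**2 + 5*U
r(g, G) = 0 (r(g, G) = (0*(5 + 0))/(-10) = (0*5)*(-1/10) = 0*(-1/10) = 0)
(r(-17, -13) + 300)**2 = (0 + 300)**2 = 300**2 = 90000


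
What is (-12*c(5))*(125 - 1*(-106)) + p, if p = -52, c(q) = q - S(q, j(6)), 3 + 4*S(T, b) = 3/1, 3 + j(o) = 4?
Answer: -13912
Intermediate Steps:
j(o) = 1 (j(o) = -3 + 4 = 1)
S(T, b) = 0 (S(T, b) = -3/4 + (3/1)/4 = -3/4 + (3*1)/4 = -3/4 + (1/4)*3 = -3/4 + 3/4 = 0)
c(q) = q (c(q) = q - 1*0 = q + 0 = q)
(-12*c(5))*(125 - 1*(-106)) + p = (-12*5)*(125 - 1*(-106)) - 52 = -60*(125 + 106) - 52 = -60*231 - 52 = -13860 - 52 = -13912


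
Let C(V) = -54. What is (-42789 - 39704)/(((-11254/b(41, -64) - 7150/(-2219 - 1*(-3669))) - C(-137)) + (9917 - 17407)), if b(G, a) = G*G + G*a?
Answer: 2255936071/203160775 ≈ 11.104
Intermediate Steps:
b(G, a) = G**2 + G*a
(-42789 - 39704)/(((-11254/b(41, -64) - 7150/(-2219 - 1*(-3669))) - C(-137)) + (9917 - 17407)) = (-42789 - 39704)/(((-11254*1/(41*(41 - 64)) - 7150/(-2219 - 1*(-3669))) - 1*(-54)) + (9917 - 17407)) = -82493/(((-11254/(41*(-23)) - 7150/(-2219 + 3669)) + 54) - 7490) = -82493/(((-11254/(-943) - 7150/1450) + 54) - 7490) = -82493/(((-11254*(-1/943) - 7150*1/1450) + 54) - 7490) = -82493/(((11254/943 - 143/29) + 54) - 7490) = -82493/((191517/27347 + 54) - 7490) = -82493/(1668255/27347 - 7490) = -82493/(-203160775/27347) = -82493*(-27347/203160775) = 2255936071/203160775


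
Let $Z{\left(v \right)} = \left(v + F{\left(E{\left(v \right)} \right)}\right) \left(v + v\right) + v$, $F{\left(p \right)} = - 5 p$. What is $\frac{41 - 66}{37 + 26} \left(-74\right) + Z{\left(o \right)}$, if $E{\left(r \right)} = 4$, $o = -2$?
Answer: $\frac{7268}{63} \approx 115.37$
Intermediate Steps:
$Z{\left(v \right)} = v + 2 v \left(-20 + v\right)$ ($Z{\left(v \right)} = \left(v - 20\right) \left(v + v\right) + v = \left(v - 20\right) 2 v + v = \left(-20 + v\right) 2 v + v = 2 v \left(-20 + v\right) + v = v + 2 v \left(-20 + v\right)$)
$\frac{41 - 66}{37 + 26} \left(-74\right) + Z{\left(o \right)} = \frac{41 - 66}{37 + 26} \left(-74\right) - 2 \left(-39 + 2 \left(-2\right)\right) = - \frac{25}{63} \left(-74\right) - 2 \left(-39 - 4\right) = \left(-25\right) \frac{1}{63} \left(-74\right) - -86 = \left(- \frac{25}{63}\right) \left(-74\right) + 86 = \frac{1850}{63} + 86 = \frac{7268}{63}$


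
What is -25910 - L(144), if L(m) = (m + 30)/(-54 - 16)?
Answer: -906763/35 ≈ -25908.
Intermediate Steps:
L(m) = -3/7 - m/70 (L(m) = (30 + m)/(-70) = (30 + m)*(-1/70) = -3/7 - m/70)
-25910 - L(144) = -25910 - (-3/7 - 1/70*144) = -25910 - (-3/7 - 72/35) = -25910 - 1*(-87/35) = -25910 + 87/35 = -906763/35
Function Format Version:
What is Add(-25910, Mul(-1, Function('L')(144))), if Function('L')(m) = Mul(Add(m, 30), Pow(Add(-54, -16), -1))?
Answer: Rational(-906763, 35) ≈ -25908.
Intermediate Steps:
Function('L')(m) = Add(Rational(-3, 7), Mul(Rational(-1, 70), m)) (Function('L')(m) = Mul(Add(30, m), Pow(-70, -1)) = Mul(Add(30, m), Rational(-1, 70)) = Add(Rational(-3, 7), Mul(Rational(-1, 70), m)))
Add(-25910, Mul(-1, Function('L')(144))) = Add(-25910, Mul(-1, Add(Rational(-3, 7), Mul(Rational(-1, 70), 144)))) = Add(-25910, Mul(-1, Add(Rational(-3, 7), Rational(-72, 35)))) = Add(-25910, Mul(-1, Rational(-87, 35))) = Add(-25910, Rational(87, 35)) = Rational(-906763, 35)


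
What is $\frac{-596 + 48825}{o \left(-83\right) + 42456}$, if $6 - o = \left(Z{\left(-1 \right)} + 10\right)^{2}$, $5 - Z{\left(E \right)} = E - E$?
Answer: $\frac{48229}{60633} \approx 0.79542$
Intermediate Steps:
$Z{\left(E \right)} = 5$ ($Z{\left(E \right)} = 5 - \left(E - E\right) = 5 - 0 = 5 + 0 = 5$)
$o = -219$ ($o = 6 - \left(5 + 10\right)^{2} = 6 - 15^{2} = 6 - 225 = -219$)
$\frac{-596 + 48825}{o \left(-83\right) + 42456} = \frac{-596 + 48825}{\left(-219\right) \left(-83\right) + 42456} = \frac{48229}{18177 + 42456} = \frac{48229}{60633}$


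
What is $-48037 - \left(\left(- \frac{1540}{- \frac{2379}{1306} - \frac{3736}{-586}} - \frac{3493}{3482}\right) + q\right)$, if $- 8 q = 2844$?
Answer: $- \frac{143627069708825}{3033798701} \approx -47342.0$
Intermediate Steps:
$q = - \frac{711}{2}$ ($q = \left(- \frac{1}{8}\right) 2844 = - \frac{711}{2} \approx -355.5$)
$-48037 - \left(\left(- \frac{1540}{- \frac{2379}{1306} - \frac{3736}{-586}} - \frac{3493}{3482}\right) + q\right) = -48037 - \left(\left(- \frac{1540}{- \frac{2379}{1306} - \frac{3736}{-586}} - \frac{3493}{3482}\right) - \frac{711}{2}\right) = -48037 - \left(\left(- \frac{1540}{\left(-2379\right) \frac{1}{1306} - - \frac{1868}{293}} - \frac{3493}{3482}\right) - \frac{711}{2}\right) = -48037 - \left(\left(- \frac{1540}{- \frac{2379}{1306} + \frac{1868}{293}} - \frac{3493}{3482}\right) - \frac{711}{2}\right) = -48037 - \left(\left(- \frac{1540}{\frac{1742561}{382658}} - \frac{3493}{3482}\right) - \frac{711}{2}\right) = -48037 - \left(\left(\left(-1540\right) \frac{382658}{1742561} - \frac{3493}{3482}\right) - \frac{711}{2}\right) = -48037 - \left(\left(- \frac{589293320}{1742561} - \frac{3493}{3482}\right) - \frac{711}{2}\right) = -48037 - \left(- \frac{2058006105813}{6067597402} - \frac{711}{2}\right) = -48037 - - \frac{2107518491112}{3033798701} = -48037 + \frac{2107518491112}{3033798701} = - \frac{143627069708825}{3033798701}$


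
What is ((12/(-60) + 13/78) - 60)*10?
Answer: -1801/3 ≈ -600.33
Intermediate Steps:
((12/(-60) + 13/78) - 60)*10 = ((12*(-1/60) + 13*(1/78)) - 60)*10 = ((-⅕ + ⅙) - 60)*10 = (-1/30 - 60)*10 = -1801/30*10 = -1801/3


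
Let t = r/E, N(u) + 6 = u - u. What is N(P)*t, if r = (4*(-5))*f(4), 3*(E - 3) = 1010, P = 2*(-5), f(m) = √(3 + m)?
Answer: 360*√7/1019 ≈ 0.93471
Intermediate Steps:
P = -10
N(u) = -6 (N(u) = -6 + (u - u) = -6 + 0 = -6)
E = 1019/3 (E = 3 + (⅓)*1010 = 3 + 1010/3 = 1019/3 ≈ 339.67)
r = -20*√7 (r = (4*(-5))*√(3 + 4) = -20*√7 ≈ -52.915)
t = -60*√7/1019 (t = (-20*√7)/(1019/3) = -20*√7*(3/1019) = -60*√7/1019 ≈ -0.15579)
N(P)*t = -(-360)*√7/1019 = 360*√7/1019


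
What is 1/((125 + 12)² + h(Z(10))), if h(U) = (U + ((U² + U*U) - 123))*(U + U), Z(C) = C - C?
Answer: 1/18769 ≈ 5.3279e-5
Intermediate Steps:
Z(C) = 0
h(U) = 2*U*(-123 + U + 2*U²) (h(U) = (U + ((U² + U²) - 123))*(2*U) = (U + (2*U² - 123))*(2*U) = (U + (-123 + 2*U²))*(2*U) = (-123 + U + 2*U²)*(2*U) = 2*U*(-123 + U + 2*U²))
1/((125 + 12)² + h(Z(10))) = 1/((125 + 12)² + 2*0*(-123 + 0 + 2*0²)) = 1/(137² + 2*0*(-123 + 0 + 2*0)) = 1/(18769 + 2*0*(-123 + 0 + 0)) = 1/(18769 + 2*0*(-123)) = 1/(18769 + 0) = 1/18769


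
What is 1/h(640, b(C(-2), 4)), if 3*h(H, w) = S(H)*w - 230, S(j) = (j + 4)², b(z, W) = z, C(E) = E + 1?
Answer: -1/138322 ≈ -7.2295e-6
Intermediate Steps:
C(E) = 1 + E
S(j) = (4 + j)²
h(H, w) = -230/3 + w*(4 + H)²/3 (h(H, w) = ((4 + H)²*w - 230)/3 = (w*(4 + H)² - 230)/3 = (-230 + w*(4 + H)²)/3 = -230/3 + w*(4 + H)²/3)
1/h(640, b(C(-2), 4)) = 1/(-230/3 + (1 - 2)*(4 + 640)²/3) = 1/(-230/3 + (⅓)*(-1)*644²) = 1/(-230/3 + (⅓)*(-1)*414736) = 1/(-230/3 - 414736/3) = 1/(-138322) = -1/138322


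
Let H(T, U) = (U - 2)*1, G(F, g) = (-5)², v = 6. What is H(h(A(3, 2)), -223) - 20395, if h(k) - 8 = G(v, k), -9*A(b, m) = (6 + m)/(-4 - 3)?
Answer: -20620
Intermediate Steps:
A(b, m) = 2/21 + m/63 (A(b, m) = -(6 + m)/(9*(-4 - 3)) = -(6 + m)/(9*(-7)) = -(6 + m)*(-1)/(9*7) = -(-6/7 - m/7)/9 = 2/21 + m/63)
G(F, g) = 25
h(k) = 33 (h(k) = 8 + 25 = 33)
H(T, U) = -2 + U (H(T, U) = (-2 + U)*1 = -2 + U)
H(h(A(3, 2)), -223) - 20395 = (-2 - 223) - 20395 = -225 - 20395 = -20620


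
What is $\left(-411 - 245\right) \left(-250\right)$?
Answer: $164000$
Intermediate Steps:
$\left(-411 - 245\right) \left(-250\right) = \left(-656\right) \left(-250\right) = 164000$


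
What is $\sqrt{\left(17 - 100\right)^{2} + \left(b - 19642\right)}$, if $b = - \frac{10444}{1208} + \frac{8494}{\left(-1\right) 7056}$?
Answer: $\frac{i \sqrt{2053336440070}}{12684} \approx 112.97 i$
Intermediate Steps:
$b = - \frac{5247101}{532728}$ ($b = \left(-10444\right) \frac{1}{1208} + \frac{8494}{-7056} = - \frac{2611}{302} + 8494 \left(- \frac{1}{7056}\right) = - \frac{2611}{302} - \frac{4247}{3528} = - \frac{5247101}{532728} \approx -9.8495$)
$\sqrt{\left(17 - 100\right)^{2} + \left(b - 19642\right)} = \sqrt{\left(17 - 100\right)^{2} - \frac{10469090477}{532728}} = \sqrt{\left(-83\right)^{2} - \frac{10469090477}{532728}} = \sqrt{6889 - \frac{10469090477}{532728}} = \sqrt{- \frac{6799127285}{532728}} = \frac{i \sqrt{2053336440070}}{12684}$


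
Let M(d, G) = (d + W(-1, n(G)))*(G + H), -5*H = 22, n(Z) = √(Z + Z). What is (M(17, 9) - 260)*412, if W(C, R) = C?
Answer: -383984/5 ≈ -76797.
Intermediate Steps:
n(Z) = √2*√Z (n(Z) = √(2*Z) = √2*√Z)
H = -22/5 (H = -⅕*22 = -22/5 ≈ -4.4000)
M(d, G) = (-1 + d)*(-22/5 + G) (M(d, G) = (d - 1)*(G - 22/5) = (-1 + d)*(-22/5 + G))
(M(17, 9) - 260)*412 = ((22/5 - 1*9 - 22/5*17 + 9*17) - 260)*412 = ((22/5 - 9 - 374/5 + 153) - 260)*412 = (368/5 - 260)*412 = -932/5*412 = -383984/5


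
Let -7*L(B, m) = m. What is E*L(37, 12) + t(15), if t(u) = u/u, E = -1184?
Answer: 14215/7 ≈ 2030.7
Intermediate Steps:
L(B, m) = -m/7
t(u) = 1
E*L(37, 12) + t(15) = -(-1184)*12/7 + 1 = -1184*(-12/7) + 1 = 14208/7 + 1 = 14215/7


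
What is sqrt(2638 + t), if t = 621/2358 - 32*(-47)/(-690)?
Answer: sqrt(21537731574390)/90390 ≈ 51.343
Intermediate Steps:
t = -173219/90390 (t = 621*(1/2358) + 1504*(-1/690) = 69/262 - 752/345 = -173219/90390 ≈ -1.9164)
sqrt(2638 + t) = sqrt(2638 - 173219/90390) = sqrt(238275601/90390) = sqrt(21537731574390)/90390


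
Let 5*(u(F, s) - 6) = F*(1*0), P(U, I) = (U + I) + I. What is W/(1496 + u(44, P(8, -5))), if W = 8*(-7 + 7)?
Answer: 0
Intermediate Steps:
P(U, I) = U + 2*I (P(U, I) = (I + U) + I = U + 2*I)
u(F, s) = 6 (u(F, s) = 6 + (F*(1*0))/5 = 6 + (F*0)/5 = 6 + (1/5)*0 = 6 + 0 = 6)
W = 0 (W = 8*0 = 0)
W/(1496 + u(44, P(8, -5))) = 0/(1496 + 6) = 0/1502 = (1/1502)*0 = 0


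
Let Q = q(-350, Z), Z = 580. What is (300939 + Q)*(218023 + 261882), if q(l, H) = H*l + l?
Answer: 46833449045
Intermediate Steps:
q(l, H) = l + H*l
Q = -203350 (Q = -350*(1 + 580) = -350*581 = -203350)
(300939 + Q)*(218023 + 261882) = (300939 - 203350)*(218023 + 261882) = 97589*479905 = 46833449045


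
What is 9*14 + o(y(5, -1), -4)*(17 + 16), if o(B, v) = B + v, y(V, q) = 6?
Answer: 192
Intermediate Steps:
9*14 + o(y(5, -1), -4)*(17 + 16) = 9*14 + (6 - 4)*(17 + 16) = 126 + 2*33 = 126 + 66 = 192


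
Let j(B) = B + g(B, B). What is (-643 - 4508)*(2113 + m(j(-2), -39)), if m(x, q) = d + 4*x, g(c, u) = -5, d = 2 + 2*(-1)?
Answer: -10739835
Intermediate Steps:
d = 0 (d = 2 - 2 = 0)
j(B) = -5 + B (j(B) = B - 5 = -5 + B)
m(x, q) = 4*x (m(x, q) = 0 + 4*x = 4*x)
(-643 - 4508)*(2113 + m(j(-2), -39)) = (-643 - 4508)*(2113 + 4*(-5 - 2)) = -5151*(2113 + 4*(-7)) = -5151*(2113 - 28) = -5151*2085 = -10739835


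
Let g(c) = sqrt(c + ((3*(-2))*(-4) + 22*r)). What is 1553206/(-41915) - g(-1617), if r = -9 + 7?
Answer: -1553206/41915 - I*sqrt(1637) ≈ -37.056 - 40.46*I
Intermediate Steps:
r = -2
g(c) = sqrt(-20 + c) (g(c) = sqrt(c + ((3*(-2))*(-4) + 22*(-2))) = sqrt(c + (-6*(-4) - 44)) = sqrt(c + (24 - 44)) = sqrt(c - 20) = sqrt(-20 + c))
1553206/(-41915) - g(-1617) = 1553206/(-41915) - sqrt(-20 - 1617) = 1553206*(-1/41915) - sqrt(-1637) = -1553206/41915 - I*sqrt(1637)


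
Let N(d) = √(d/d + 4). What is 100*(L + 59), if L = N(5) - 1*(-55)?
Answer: 11400 + 100*√5 ≈ 11624.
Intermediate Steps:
N(d) = √5 (N(d) = √(1 + 4) = √5)
L = 55 + √5 (L = √5 - 1*(-55) = √5 + 55 = 55 + √5 ≈ 57.236)
100*(L + 59) = 100*((55 + √5) + 59) = 100*(114 + √5) = 11400 + 100*√5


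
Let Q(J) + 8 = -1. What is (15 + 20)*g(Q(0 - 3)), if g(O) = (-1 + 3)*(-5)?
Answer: -350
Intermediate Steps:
Q(J) = -9 (Q(J) = -8 - 1 = -9)
g(O) = -10 (g(O) = 2*(-5) = -10)
(15 + 20)*g(Q(0 - 3)) = (15 + 20)*(-10) = 35*(-10) = -350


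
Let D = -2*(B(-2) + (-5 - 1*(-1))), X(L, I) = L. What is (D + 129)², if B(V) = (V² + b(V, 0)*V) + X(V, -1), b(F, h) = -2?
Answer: 15625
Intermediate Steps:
B(V) = V² - V (B(V) = (V² - 2*V) + V = V² - V)
D = -4 (D = -2*(-2*(-1 - 2) + (-5 - 1*(-1))) = -2*(-2*(-3) + (-5 + 1)) = -2*(6 - 4) = -2*2 = -4)
(D + 129)² = (-4 + 129)² = 125² = 15625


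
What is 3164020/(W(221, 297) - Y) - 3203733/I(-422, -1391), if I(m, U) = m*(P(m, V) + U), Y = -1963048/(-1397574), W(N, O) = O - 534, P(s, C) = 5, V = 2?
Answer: -509136530109539/38346919716 ≈ -13277.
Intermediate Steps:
W(N, O) = -534 + O
Y = 981524/698787 (Y = -1963048*(-1/1397574) = 981524/698787 ≈ 1.4046)
I(m, U) = m*(5 + U)
3164020/(W(221, 297) - Y) - 3203733/I(-422, -1391) = 3164020/((-534 + 297) - 1*981524/698787) - 3203733*(-1/(422*(5 - 1391))) = 3164020/(-237 - 981524/698787) - 3203733/((-422*(-1386))) = 3164020/(-166594043/698787) - 3203733/584892 = 3164020*(-698787/166594043) - 3203733*1/584892 = -2210976043740/166594043 - 1067911/194964 = -509136530109539/38346919716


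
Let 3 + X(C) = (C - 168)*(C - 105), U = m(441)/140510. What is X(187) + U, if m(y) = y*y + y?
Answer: 109343986/70255 ≈ 1556.4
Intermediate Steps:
m(y) = y + y² (m(y) = y² + y = y + y²)
U = 97461/70255 (U = (441*(1 + 441))/140510 = (441*442)*(1/140510) = 194922*(1/140510) = 97461/70255 ≈ 1.3872)
X(C) = -3 + (-168 + C)*(-105 + C) (X(C) = -3 + (C - 168)*(C - 105) = -3 + (-168 + C)*(-105 + C))
X(187) + U = (17637 + 187² - 273*187) + 97461/70255 = (17637 + 34969 - 51051) + 97461/70255 = 1555 + 97461/70255 = 109343986/70255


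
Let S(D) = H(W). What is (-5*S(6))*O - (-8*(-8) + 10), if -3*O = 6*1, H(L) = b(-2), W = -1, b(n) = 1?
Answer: -64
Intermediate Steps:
H(L) = 1
S(D) = 1
O = -2 ≈ -2.0000
(-5*S(6))*O - (-8*(-8) + 10) = -5*1*(-2) - (-8*(-8) + 10) = -5*(-2) - (64 + 10) = 10 - 1*74 = 10 - 74 = -64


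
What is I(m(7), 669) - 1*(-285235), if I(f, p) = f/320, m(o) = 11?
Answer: 91275211/320 ≈ 2.8524e+5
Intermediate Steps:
I(f, p) = f/320 (I(f, p) = f*(1/320) = f/320)
I(m(7), 669) - 1*(-285235) = (1/320)*11 - 1*(-285235) = 11/320 + 285235 = 91275211/320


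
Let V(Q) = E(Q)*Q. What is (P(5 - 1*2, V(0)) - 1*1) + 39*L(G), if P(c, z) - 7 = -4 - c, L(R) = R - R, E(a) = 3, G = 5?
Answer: -1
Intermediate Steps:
V(Q) = 3*Q
L(R) = 0
P(c, z) = 3 - c (P(c, z) = 7 + (-4 - c) = 3 - c)
(P(5 - 1*2, V(0)) - 1*1) + 39*L(G) = ((3 - (5 - 1*2)) - 1*1) + 39*0 = ((3 - (5 - 2)) - 1) + 0 = ((3 - 1*3) - 1) + 0 = ((3 - 3) - 1) + 0 = (0 - 1) + 0 = -1 + 0 = -1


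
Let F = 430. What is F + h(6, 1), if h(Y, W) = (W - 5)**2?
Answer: 446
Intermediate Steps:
h(Y, W) = (-5 + W)**2
F + h(6, 1) = 430 + (-5 + 1)**2 = 430 + (-4)**2 = 430 + 16 = 446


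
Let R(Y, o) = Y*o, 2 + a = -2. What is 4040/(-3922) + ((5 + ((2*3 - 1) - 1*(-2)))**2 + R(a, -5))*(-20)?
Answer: -6434100/1961 ≈ -3281.0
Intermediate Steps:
a = -4 (a = -2 - 2 = -4)
4040/(-3922) + ((5 + ((2*3 - 1) - 1*(-2)))**2 + R(a, -5))*(-20) = 4040/(-3922) + ((5 + ((2*3 - 1) - 1*(-2)))**2 - 4*(-5))*(-20) = 4040*(-1/3922) + ((5 + ((6 - 1) + 2))**2 + 20)*(-20) = -2020/1961 + ((5 + (5 + 2))**2 + 20)*(-20) = -2020/1961 + ((5 + 7)**2 + 20)*(-20) = -2020/1961 + (12**2 + 20)*(-20) = -2020/1961 + (144 + 20)*(-20) = -2020/1961 + 164*(-20) = -2020/1961 - 3280 = -6434100/1961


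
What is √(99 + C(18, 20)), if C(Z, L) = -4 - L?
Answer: 5*√3 ≈ 8.6602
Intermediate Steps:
√(99 + C(18, 20)) = √(99 + (-4 - 1*20)) = √(99 + (-4 - 20)) = √(99 - 24) = √75 = 5*√3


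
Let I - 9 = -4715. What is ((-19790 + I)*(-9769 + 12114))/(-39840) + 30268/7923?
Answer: 1901365487/1315218 ≈ 1445.7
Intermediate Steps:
I = -4706 (I = 9 - 4715 = -4706)
((-19790 + I)*(-9769 + 12114))/(-39840) + 30268/7923 = ((-19790 - 4706)*(-9769 + 12114))/(-39840) + 30268/7923 = -24496*2345*(-1/39840) + 30268*(1/7923) = -57443120*(-1/39840) + 30268/7923 = 718039/498 + 30268/7923 = 1901365487/1315218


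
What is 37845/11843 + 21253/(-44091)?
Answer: 1416924616/522169713 ≈ 2.7135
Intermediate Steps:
37845/11843 + 21253/(-44091) = 37845*(1/11843) + 21253*(-1/44091) = 37845/11843 - 21253/44091 = 1416924616/522169713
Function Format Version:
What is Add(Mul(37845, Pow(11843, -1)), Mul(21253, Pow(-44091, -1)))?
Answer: Rational(1416924616, 522169713) ≈ 2.7135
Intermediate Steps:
Add(Mul(37845, Pow(11843, -1)), Mul(21253, Pow(-44091, -1))) = Add(Mul(37845, Rational(1, 11843)), Mul(21253, Rational(-1, 44091))) = Add(Rational(37845, 11843), Rational(-21253, 44091)) = Rational(1416924616, 522169713)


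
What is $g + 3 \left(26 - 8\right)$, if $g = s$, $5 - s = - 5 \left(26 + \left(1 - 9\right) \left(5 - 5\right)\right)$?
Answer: $189$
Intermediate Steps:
$s = 135$ ($s = 5 - - 5 \left(26 + \left(1 - 9\right) \left(5 - 5\right)\right) = 5 - - 5 \left(26 - 0\right) = 5 - - 5 \left(26 + 0\right) = 5 - \left(-5\right) 26 = 5 - -130 = 5 + 130 = 135$)
$g = 135$
$g + 3 \left(26 - 8\right) = 135 + 3 \left(26 - 8\right) = 135 + 3 \cdot 18 = 135 + 54 = 189$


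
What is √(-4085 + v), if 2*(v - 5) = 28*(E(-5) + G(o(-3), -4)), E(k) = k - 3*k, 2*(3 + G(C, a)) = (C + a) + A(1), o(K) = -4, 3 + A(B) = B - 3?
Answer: I*√4073 ≈ 63.82*I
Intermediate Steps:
A(B) = -6 + B (A(B) = -3 + (B - 3) = -3 + (-3 + B) = -6 + B)
G(C, a) = -11/2 + C/2 + a/2 (G(C, a) = -3 + ((C + a) + (-6 + 1))/2 = -3 + ((C + a) - 5)/2 = -3 + (-5 + C + a)/2 = -3 + (-5/2 + C/2 + a/2) = -11/2 + C/2 + a/2)
E(k) = -2*k
v = 12 (v = 5 + (28*(-2*(-5) + (-11/2 + (½)*(-4) + (½)*(-4))))/2 = 5 + (28*(10 + (-11/2 - 2 - 2)))/2 = 5 + (28*(10 - 19/2))/2 = 5 + (28*(½))/2 = 5 + (½)*14 = 5 + 7 = 12)
√(-4085 + v) = √(-4085 + 12) = √(-4073) = I*√4073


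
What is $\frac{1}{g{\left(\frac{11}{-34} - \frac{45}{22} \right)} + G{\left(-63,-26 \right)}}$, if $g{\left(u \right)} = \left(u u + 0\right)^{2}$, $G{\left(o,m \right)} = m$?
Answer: $\frac{1222830961}{6720065015} \approx 0.18197$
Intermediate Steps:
$g{\left(u \right)} = u^{4}$ ($g{\left(u \right)} = \left(u^{2} + 0\right)^{2} = \left(u^{2}\right)^{2} = u^{4}$)
$\frac{1}{g{\left(\frac{11}{-34} - \frac{45}{22} \right)} + G{\left(-63,-26 \right)}} = \frac{1}{\left(\frac{11}{-34} - \frac{45}{22}\right)^{4} - 26} = \frac{1}{\left(11 \left(- \frac{1}{34}\right) - \frac{45}{22}\right)^{4} - 26} = \frac{1}{\left(- \frac{11}{34} - \frac{45}{22}\right)^{4} - 26} = \frac{1}{\left(- \frac{443}{187}\right)^{4} - 26} = \frac{1}{\frac{38513670001}{1222830961} - 26} = \frac{1}{\frac{6720065015}{1222830961}} = \frac{1222830961}{6720065015}$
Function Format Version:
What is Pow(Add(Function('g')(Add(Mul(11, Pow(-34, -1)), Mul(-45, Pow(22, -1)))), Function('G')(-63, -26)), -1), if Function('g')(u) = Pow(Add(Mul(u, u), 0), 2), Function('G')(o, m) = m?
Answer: Rational(1222830961, 6720065015) ≈ 0.18197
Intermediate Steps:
Function('g')(u) = Pow(u, 4) (Function('g')(u) = Pow(Add(Pow(u, 2), 0), 2) = Pow(Pow(u, 2), 2) = Pow(u, 4))
Pow(Add(Function('g')(Add(Mul(11, Pow(-34, -1)), Mul(-45, Pow(22, -1)))), Function('G')(-63, -26)), -1) = Pow(Add(Pow(Add(Mul(11, Pow(-34, -1)), Mul(-45, Pow(22, -1))), 4), -26), -1) = Pow(Add(Pow(Add(Mul(11, Rational(-1, 34)), Mul(-45, Rational(1, 22))), 4), -26), -1) = Pow(Add(Pow(Add(Rational(-11, 34), Rational(-45, 22)), 4), -26), -1) = Pow(Add(Pow(Rational(-443, 187), 4), -26), -1) = Pow(Add(Rational(38513670001, 1222830961), -26), -1) = Pow(Rational(6720065015, 1222830961), -1) = Rational(1222830961, 6720065015)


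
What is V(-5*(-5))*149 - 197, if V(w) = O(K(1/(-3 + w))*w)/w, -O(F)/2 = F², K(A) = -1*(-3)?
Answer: -67247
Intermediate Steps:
K(A) = 3
O(F) = -2*F²
V(w) = -18*w (V(w) = (-2*9*w²)/w = (-18*w²)/w = -18*w)
V(-5*(-5))*149 - 197 = -(-90)*(-5)*149 - 197 = -18*25*149 - 197 = -450*149 - 197 = -67050 - 197 = -67247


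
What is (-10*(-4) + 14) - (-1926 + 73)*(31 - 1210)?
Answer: -2184633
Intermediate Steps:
(-10*(-4) + 14) - (-1926 + 73)*(31 - 1210) = (40 + 14) - (-1853)*(-1179) = 54 - 1*2184687 = 54 - 2184687 = -2184633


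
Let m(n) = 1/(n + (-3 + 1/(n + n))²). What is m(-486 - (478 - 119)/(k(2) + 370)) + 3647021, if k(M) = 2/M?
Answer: 84433175825491039550689/23151272195561409 ≈ 3.6470e+6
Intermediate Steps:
m(n) = 1/(n + (-3 + 1/(2*n))²)
m(-486 - (478 - 119)/(k(2) + 370)) + 3647021 = 4*(-486 - (478 - 119)/(2/2 + 370))²/((-1 + 6*(-486 - (478 - 119)/(2/2 + 370)))² + 4*(-486 - (478 - 119)/(2/2 + 370))³) + 3647021 = 4*(-486 - 359/(2*(½) + 370))²/((-1 + 6*(-486 - 359/(2*(½) + 370)))² + 4*(-486 - 359/(2*(½) + 370))³) + 3647021 = 4*(-486 - 359/(1 + 370))²/((-1 + 6*(-486 - 359/(1 + 370)))² + 4*(-486 - 359/(1 + 370))³) + 3647021 = 4*(-486 - 359/371)²/((-1 + 6*(-486 - 359/371))² + 4*(-486 - 359/371)³) + 3647021 = 4*(-180665/371)²/((-1 + 6*(-180665/371))² + 4*(-180665/371)³) + 3647021 = 4*(32639842225/137641)/((-1 - 1083990/371)² + 4*(-5896877095579625/51064811)) + 3647021 = 4*(32639842225/137641)/((-1084361/371)² - 23587508382318500/51064811) + 3647021 = 4*(32639842225/137641)/(1175838778321/137641 - 23587508382318500/51064811) + 3647021 = 4*(32639842225/137641)/(-23151272195561409/51064811) + 3647021 = 4*(32639842225/137641)*(-51064811/23151272195561409) + 3647021 = -48437525861900/23151272195561409 + 3647021 = 84433175825491039550689/23151272195561409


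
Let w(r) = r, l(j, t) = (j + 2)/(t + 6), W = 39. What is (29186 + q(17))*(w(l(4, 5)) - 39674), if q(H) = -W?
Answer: -12719983976/11 ≈ -1.1564e+9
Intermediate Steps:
l(j, t) = (2 + j)/(6 + t)
q(H) = -39 (q(H) = -1*39 = -39)
(29186 + q(17))*(w(l(4, 5)) - 39674) = (29186 - 39)*((2 + 4)/(6 + 5) - 39674) = 29147*(6/11 - 39674) = 29147*(-436408/11) = -12719983976/11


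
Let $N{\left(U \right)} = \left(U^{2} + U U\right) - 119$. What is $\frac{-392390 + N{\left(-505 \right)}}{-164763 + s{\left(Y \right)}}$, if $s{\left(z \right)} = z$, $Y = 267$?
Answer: $- \frac{117541}{164496} \approx -0.71455$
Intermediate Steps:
$N{\left(U \right)} = -119 + 2 U^{2}$ ($N{\left(U \right)} = \left(U^{2} + U^{2}\right) - 119 = 2 U^{2} - 119 = -119 + 2 U^{2}$)
$\frac{-392390 + N{\left(-505 \right)}}{-164763 + s{\left(Y \right)}} = \frac{-392390 - \left(119 - 2 \left(-505\right)^{2}\right)}{-164763 + 267} = \frac{-392390 + \left(-119 + 2 \cdot 255025\right)}{-164496} = \left(-392390 + \left(-119 + 510050\right)\right) \left(- \frac{1}{164496}\right) = \left(-392390 + 509931\right) \left(- \frac{1}{164496}\right) = 117541 \left(- \frac{1}{164496}\right) = - \frac{117541}{164496}$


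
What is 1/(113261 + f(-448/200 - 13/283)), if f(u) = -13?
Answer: 1/113248 ≈ 8.8302e-6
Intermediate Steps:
1/(113261 + f(-448/200 - 13/283)) = 1/(113261 - 13) = 1/113248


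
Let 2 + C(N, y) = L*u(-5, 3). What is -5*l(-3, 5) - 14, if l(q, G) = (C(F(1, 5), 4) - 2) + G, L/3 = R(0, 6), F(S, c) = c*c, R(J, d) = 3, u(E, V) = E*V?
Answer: 656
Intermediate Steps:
F(S, c) = c²
L = 9 (L = 3*3 = 9)
C(N, y) = -137 (C(N, y) = -2 + 9*(-5*3) = -2 + 9*(-15) = -2 - 135 = -137)
l(q, G) = -139 + G (l(q, G) = (-137 - 2) + G = -139 + G)
-5*l(-3, 5) - 14 = -5*(-139 + 5) - 14 = -5*(-134) - 14 = 670 - 14 = 656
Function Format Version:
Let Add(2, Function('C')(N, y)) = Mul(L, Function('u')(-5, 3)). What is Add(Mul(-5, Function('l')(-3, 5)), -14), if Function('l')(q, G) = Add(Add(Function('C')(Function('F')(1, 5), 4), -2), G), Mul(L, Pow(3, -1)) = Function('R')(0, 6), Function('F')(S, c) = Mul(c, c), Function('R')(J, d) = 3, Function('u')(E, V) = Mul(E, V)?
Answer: 656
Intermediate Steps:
Function('F')(S, c) = Pow(c, 2)
L = 9 (L = Mul(3, 3) = 9)
Function('C')(N, y) = -137 (Function('C')(N, y) = Add(-2, Mul(9, Mul(-5, 3))) = Add(-2, Mul(9, -15)) = Add(-2, -135) = -137)
Function('l')(q, G) = Add(-139, G) (Function('l')(q, G) = Add(Add(-137, -2), G) = Add(-139, G))
Add(Mul(-5, Function('l')(-3, 5)), -14) = Add(Mul(-5, Add(-139, 5)), -14) = Add(Mul(-5, -134), -14) = Add(670, -14) = 656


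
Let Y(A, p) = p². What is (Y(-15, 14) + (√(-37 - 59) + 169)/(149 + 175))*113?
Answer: 7195049/324 + 113*I*√6/81 ≈ 22207.0 + 3.4172*I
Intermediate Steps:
(Y(-15, 14) + (√(-37 - 59) + 169)/(149 + 175))*113 = (14² + (√(-37 - 59) + 169)/(149 + 175))*113 = (196 + (√(-96) + 169)/324)*113 = (196 + (4*I*√6 + 169)*(1/324))*113 = (196 + (169 + 4*I*√6)*(1/324))*113 = (196 + (169/324 + I*√6/81))*113 = (63673/324 + I*√6/81)*113 = 7195049/324 + 113*I*√6/81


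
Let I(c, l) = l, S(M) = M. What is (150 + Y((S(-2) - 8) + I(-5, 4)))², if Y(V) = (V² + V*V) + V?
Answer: 46656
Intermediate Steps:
Y(V) = V + 2*V² (Y(V) = (V² + V²) + V = 2*V² + V = V + 2*V²)
(150 + Y((S(-2) - 8) + I(-5, 4)))² = (150 + ((-2 - 8) + 4)*(1 + 2*((-2 - 8) + 4)))² = (150 + (-10 + 4)*(1 + 2*(-10 + 4)))² = (150 - 6*(1 + 2*(-6)))² = (150 - 6*(1 - 12))² = (150 - 6*(-11))² = (150 + 66)² = 216² = 46656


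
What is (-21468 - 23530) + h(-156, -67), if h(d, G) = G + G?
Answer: -45132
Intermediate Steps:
h(d, G) = 2*G
(-21468 - 23530) + h(-156, -67) = (-21468 - 23530) + 2*(-67) = -44998 - 134 = -45132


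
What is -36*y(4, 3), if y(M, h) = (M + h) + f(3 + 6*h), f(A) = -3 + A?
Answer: -900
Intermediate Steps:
y(M, h) = M + 7*h (y(M, h) = (M + h) + (-3 + (3 + 6*h)) = (M + h) + 6*h = M + 7*h)
-36*y(4, 3) = -36*(4 + 7*3) = -36*(4 + 21) = -36*25 = -900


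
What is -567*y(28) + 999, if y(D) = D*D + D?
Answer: -459405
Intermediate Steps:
y(D) = D + D² (y(D) = D² + D = D + D²)
-567*y(28) + 999 = -15876*(1 + 28) + 999 = -15876*29 + 999 = -567*812 + 999 = -460404 + 999 = -459405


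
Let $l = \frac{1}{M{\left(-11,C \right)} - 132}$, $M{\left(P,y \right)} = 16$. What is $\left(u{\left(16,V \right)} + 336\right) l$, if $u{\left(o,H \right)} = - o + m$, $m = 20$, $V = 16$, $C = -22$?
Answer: $- \frac{85}{29} \approx -2.931$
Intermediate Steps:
$u{\left(o,H \right)} = 20 - o$ ($u{\left(o,H \right)} = - o + 20 = 20 - o$)
$l = - \frac{1}{116}$ ($l = \frac{1}{16 - 132} = \frac{1}{-116} = - \frac{1}{116} \approx -0.0086207$)
$\left(u{\left(16,V \right)} + 336\right) l = \left(\left(20 - 16\right) + 336\right) \left(- \frac{1}{116}\right) = \left(4 + 336\right) \left(- \frac{1}{116}\right) = 340 \left(- \frac{1}{116}\right) = - \frac{85}{29}$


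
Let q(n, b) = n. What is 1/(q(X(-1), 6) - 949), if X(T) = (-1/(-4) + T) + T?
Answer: -4/3803 ≈ -0.0010518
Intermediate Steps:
X(T) = 1/4 + 2*T (X(T) = (-1*(-1/4) + T) + T = (1/4 + T) + T = 1/4 + 2*T)
1/(q(X(-1), 6) - 949) = 1/((1/4 + 2*(-1)) - 949) = 1/((1/4 - 2) - 949) = 1/(-7/4 - 949) = 1/(-3803/4) = -4/3803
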